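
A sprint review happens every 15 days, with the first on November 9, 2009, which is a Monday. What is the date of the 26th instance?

The 26th occurrence is 25 intervals after the first: 25 × 15 = 375 days after November 9, 2009.
November has 30 days — 21 days to the end of November leaves 354.
December has 31 days (323 left).
January has 31 days (292 left).
February has 28 days (264 left).
March has 31 days (233 left).
April has 30 days (203 left).
May has 31 days (172 left).
June has 30 days (142 left).
July has 31 days (111 left).
August has 31 days (80 left).
September has 30 days (50 left).
October has 31 days (19 left).
19 days into November → November 19, 2010.

November 19, 2010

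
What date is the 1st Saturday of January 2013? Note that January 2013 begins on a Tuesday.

2013-01-05

January 2013 begins on a Tuesday, so the first Saturday is January 5 (4 days later).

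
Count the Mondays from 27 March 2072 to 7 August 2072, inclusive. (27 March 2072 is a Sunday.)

27 March 2072 is a Sunday; the first Monday on or after it is 28 March 2072 (1 day later).
From 28 March 2072 to 7 August 2072: 3 + 30 + 31 + 30 + 31 + 7 = 132 days (rest of March, April, May, June, July, August).
132 ÷ 7 = 18 full weeks with remainder 6, so 18 more Mondays after the first → 19.

19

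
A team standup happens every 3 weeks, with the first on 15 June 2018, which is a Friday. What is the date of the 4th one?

17 August 2018

The 4th occurrence is 3 intervals after the first: 3 × 21 = 63 days after 15 June 2018.
June has 30 days — 15 days to the end of June leaves 48.
July has 31 days (17 left).
17 days into August → 17 August 2018.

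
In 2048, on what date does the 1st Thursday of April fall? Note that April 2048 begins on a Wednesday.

April 2, 2048

April 2048 begins on a Wednesday, so the first Thursday is April 2 (1 day later).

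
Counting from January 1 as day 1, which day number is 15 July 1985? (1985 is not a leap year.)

Days in months before July: 31 + 28 + 31 + 30 + 31 + 30 = 181.
Plus 15 days into July → day 196.

196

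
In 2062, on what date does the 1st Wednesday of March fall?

2062-03-01

The first Wednesday of March 2062 is March 1.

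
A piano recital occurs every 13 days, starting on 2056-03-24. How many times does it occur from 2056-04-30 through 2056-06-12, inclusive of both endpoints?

4

Occurrences land 13·i days after 2056-03-24 for i = 0, 1, 2, …
2056-04-30 is 37 days after the start; 37 ÷ 13 = 2 remainder 11; since the remainder is 11, round up to i = 3. First occurrence in the window: #4 on 2056-05-02 (3×13 = 39 days in).
2056-06-12 is 80 days after the start; 80 ÷ 13 = 6 remainder 2. Last occurrence in the window: #7 on 2056-06-10.
Occurrences #4 through #7: 4 in total.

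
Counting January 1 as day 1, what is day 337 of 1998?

December 3, 1998

January has 31 days (337 − 31 = 306 remain).
February has 28 days (306 − 28 = 278 remain).
March has 31 days (278 − 31 = 247 remain).
April has 30 days (247 − 30 = 217 remain).
May has 31 days (217 − 31 = 186 remain).
June has 30 days (186 − 30 = 156 remain).
July has 31 days (156 − 31 = 125 remain).
August has 31 days (125 − 31 = 94 remain).
September has 30 days (94 − 30 = 64 remain).
October has 31 days (64 − 31 = 33 remain).
November has 30 days (33 − 30 = 3 remain).
3 into December → December 3.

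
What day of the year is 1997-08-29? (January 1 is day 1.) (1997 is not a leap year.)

Days in months before August: 31 + 28 + 31 + 30 + 31 + 30 + 31 = 212.
Plus 29 days into August → day 241.

241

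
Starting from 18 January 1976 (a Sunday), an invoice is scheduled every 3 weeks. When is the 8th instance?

13 June 1976

The 8th occurrence is 7 intervals after the first: 7 × 21 = 147 days after 18 January 1976.
January has 31 days — 13 days to the end of January leaves 134.
February has 29 days (105 left).
March has 31 days (74 left).
April has 30 days (44 left).
May has 31 days (13 left).
13 days into June → 13 June 1976.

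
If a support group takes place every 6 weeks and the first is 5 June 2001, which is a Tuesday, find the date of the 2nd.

17 July 2001

The 2nd occurrence is 1 interval after the first: 1 × 42 = 42 days after 5 June 2001.
June has 30 days — 25 days to the end of June leaves 17.
17 days into July → 17 July 2001.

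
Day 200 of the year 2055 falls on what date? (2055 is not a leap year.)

January has 31 days (200 − 31 = 169 remain).
February has 28 days (169 − 28 = 141 remain).
March has 31 days (141 − 31 = 110 remain).
April has 30 days (110 − 30 = 80 remain).
May has 31 days (80 − 31 = 49 remain).
June has 30 days (49 − 30 = 19 remain).
19 into July → July 19.

July 19, 2055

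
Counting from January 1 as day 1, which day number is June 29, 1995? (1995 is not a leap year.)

Days in months before June: 31 + 28 + 31 + 30 + 31 = 151.
Plus 29 days into June → day 180.

180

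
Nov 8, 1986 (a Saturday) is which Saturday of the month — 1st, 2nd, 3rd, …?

Day 8 falls in week ⌈8/7⌉ of the month.
Days 1–7 hold the 1st Saturday, 8–14 the 2nd, 15–21 the 3rd, 22–28 the 4th, 29–31 the 5th.
8 is in the range for the 2nd.

2nd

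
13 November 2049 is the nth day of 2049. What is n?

Days in months before November: 31 + 28 + 31 + 30 + 31 + 30 + 31 + 31 + 30 + 31 = 304.
Plus 13 days into November → day 317.

317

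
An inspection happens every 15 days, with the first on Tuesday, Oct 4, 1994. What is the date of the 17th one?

Jun 1, 1995

The 17th occurrence is 16 intervals after the first: 16 × 15 = 240 days after Oct 4, 1994.
Oct has 31 days — 27 days to the end of Oct leaves 213.
Nov has 30 days (183 left).
Dec has 31 days (152 left).
Jan has 31 days (121 left).
Feb has 28 days (93 left).
Mar has 31 days (62 left).
Apr has 30 days (32 left).
May has 31 days (1 left).
1 day into Jun → Jun 1, 1995.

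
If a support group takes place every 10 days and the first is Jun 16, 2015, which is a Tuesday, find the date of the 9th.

The 9th occurrence is 8 intervals after the first: 8 × 10 = 80 days after Jun 16, 2015.
Jun has 30 days — 14 days to the end of Jun leaves 66.
Jul has 31 days (35 left).
Aug has 31 days (4 left).
4 days into Sep → Sep 4, 2015.

Sep 4, 2015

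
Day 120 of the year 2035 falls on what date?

January has 31 days (120 − 31 = 89 remain).
February has 28 days (89 − 28 = 61 remain).
March has 31 days (61 − 31 = 30 remain).
30 into April → April 30.

30 April 2035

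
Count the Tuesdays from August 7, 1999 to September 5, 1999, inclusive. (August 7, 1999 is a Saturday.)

4

August 7, 1999 is a Saturday; the first Tuesday on or after it is August 10, 1999 (3 days later).
From August 10, 1999 to September 5, 1999: 21 + 5 = 26 days (rest of August, September).
26 ÷ 7 = 3 full weeks with remainder 5, so 3 more Tuesdays after the first → 4.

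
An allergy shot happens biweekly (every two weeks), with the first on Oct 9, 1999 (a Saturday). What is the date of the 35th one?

The 35th occurrence is 34 intervals after the first: 34 × 14 = 476 days after Oct 9, 1999.
Oct has 31 days — 22 days to the end of Oct leaves 454.
From end of Oct to end of 1999 is 61 days (393 left).
2000 has 366 days (27 left).
27 days into Jan → Jan 27, 2001.

Jan 27, 2001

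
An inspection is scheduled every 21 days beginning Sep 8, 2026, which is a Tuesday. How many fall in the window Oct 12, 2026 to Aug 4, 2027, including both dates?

Occurrences land 21·i days after Sep 8, 2026 for i = 0, 1, 2, …
Oct 12, 2026 is 34 days after the start; 34 ÷ 21 = 1 remainder 13; since the remainder is 13, round up to i = 2. First occurrence in the window: #3 on Oct 20, 2026 (2×21 = 42 days in).
Aug 4, 2027 is 330 days after the start; 330 ÷ 21 = 15 remainder 15. Last occurrence in the window: #16 on Jul 20, 2027.
Occurrences #3 through #16: 14 in total.

14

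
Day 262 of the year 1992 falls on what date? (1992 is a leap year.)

January has 31 days (262 − 31 = 231 remain).
February has 29 days (231 − 29 = 202 remain).
March has 31 days (202 − 31 = 171 remain).
April has 30 days (171 − 30 = 141 remain).
May has 31 days (141 − 31 = 110 remain).
June has 30 days (110 − 30 = 80 remain).
July has 31 days (80 − 31 = 49 remain).
August has 31 days (49 − 31 = 18 remain).
18 into September → September 18.

18 September 1992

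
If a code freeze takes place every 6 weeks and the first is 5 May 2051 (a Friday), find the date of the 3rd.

28 July 2051

The 3rd occurrence is 2 intervals after the first: 2 × 42 = 84 days after 5 May 2051.
May has 31 days — 26 days to the end of May leaves 58.
June has 30 days (28 left).
28 days into July → 28 July 2051.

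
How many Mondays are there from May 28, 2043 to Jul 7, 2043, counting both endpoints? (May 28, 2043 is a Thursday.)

May 28, 2043 is a Thursday; the first Monday on or after it is Jun 1, 2043 (4 days later).
From Jun 1, 2043 to Jul 7, 2043: 29 + 7 = 36 days (rest of Jun, Jul).
36 ÷ 7 = 5 full weeks with remainder 1, so 5 more Mondays after the first → 6.

6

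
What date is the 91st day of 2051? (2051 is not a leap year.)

January has 31 days (91 − 31 = 60 remain).
February has 28 days (60 − 28 = 32 remain).
March has 31 days (32 − 31 = 1 remain).
1 into April → April 1.

2051-04-01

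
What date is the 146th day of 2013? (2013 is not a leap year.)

January has 31 days (146 − 31 = 115 remain).
February has 28 days (115 − 28 = 87 remain).
March has 31 days (87 − 31 = 56 remain).
April has 30 days (56 − 30 = 26 remain).
26 into May → May 26.

2013-05-26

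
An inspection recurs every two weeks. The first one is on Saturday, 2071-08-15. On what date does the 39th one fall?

2073-01-28

The 39th occurrence is 38 intervals after the first: 38 × 14 = 532 days after 2071-08-15.
August has 31 days — 16 days to the end of August leaves 516.
From end of August to end of 2071 is 122 days (394 left).
2072 has 366 days (28 left).
28 days into January → 2073-01-28.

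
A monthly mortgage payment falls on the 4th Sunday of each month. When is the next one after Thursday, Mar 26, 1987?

Mar 1987 starts on a Sunday; its first Sunday is the 1st, so the 4th Sunday is the 22nd — Mar 22, 1987.
That is not after Mar 26, 1987, so look at Apr 1987.
Apr 1987 starts on a Wednesday; its first Sunday is the 5th, so the 4th Sunday is the 26th — Apr 26, 1987.

Apr 26, 1987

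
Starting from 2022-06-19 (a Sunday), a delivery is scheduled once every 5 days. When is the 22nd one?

The 22nd occurrence is 21 intervals after the first: 21 × 5 = 105 days after 2022-06-19.
June has 30 days — 11 days to the end of June leaves 94.
July has 31 days (63 left).
August has 31 days (32 left).
September has 30 days (2 left).
2 days into October → 2022-10-02.

2022-10-02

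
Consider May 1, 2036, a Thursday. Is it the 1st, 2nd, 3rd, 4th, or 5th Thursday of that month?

1st

Day 1 falls in week ⌈1/7⌉ of the month.
Days 1–7 hold the 1st Thursday, 8–14 the 2nd, 15–21 the 3rd, 22–28 the 4th, 29–31 the 5th.
1 is in the range for the 1st.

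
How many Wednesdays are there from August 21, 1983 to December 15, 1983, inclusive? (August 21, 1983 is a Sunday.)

August 21, 1983 is a Sunday; the first Wednesday on or after it is August 24, 1983 (3 days later).
From August 24, 1983 to December 15, 1983: 7 + 30 + 31 + 30 + 15 = 113 days (rest of August, September, October, November, December).
113 ÷ 7 = 16 full weeks with remainder 1, so 16 more Wednesdays after the first → 17.

17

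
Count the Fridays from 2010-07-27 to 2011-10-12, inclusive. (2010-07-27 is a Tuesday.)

2010-07-27 is a Tuesday; the first Friday on or after it is 2010-07-30 (3 days later).
From 2010-07-30 to 2011-10-12: 154 + 285 = 439 days (rest of 2010, to 2011-10-12 in 2011).
439 ÷ 7 = 62 full weeks with remainder 5, so 62 more Fridays after the first → 63.

63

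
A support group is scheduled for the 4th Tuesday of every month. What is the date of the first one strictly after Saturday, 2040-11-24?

November 2040 starts on a Thursday; its first Tuesday is the 6th, so the 4th Tuesday is the 27th — 2040-11-27.
2040-11-27 is after 2040-11-24, so that is the next one.

2040-11-27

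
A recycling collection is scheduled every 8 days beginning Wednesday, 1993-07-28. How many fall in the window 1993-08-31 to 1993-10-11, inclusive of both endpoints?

Occurrences land 8·i days after 1993-07-28 for i = 0, 1, 2, …
1993-08-31 is 34 days after the start; 34 ÷ 8 = 4 remainder 2; since the remainder is 2, round up to i = 5. First occurrence in the window: #6 on 1993-09-06 (5×8 = 40 days in).
1993-10-11 is 75 days after the start; 75 ÷ 8 = 9 remainder 3. Last occurrence in the window: #10 on 1993-10-08.
Occurrences #6 through #10: 5 in total.

5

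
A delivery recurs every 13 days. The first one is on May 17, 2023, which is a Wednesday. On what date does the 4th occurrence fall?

The 4th occurrence is 3 intervals after the first: 3 × 13 = 39 days after May 17, 2023.
May has 31 days — 14 days to the end of May leaves 25.
25 days into Jun → Jun 25, 2023.

Jun 25, 2023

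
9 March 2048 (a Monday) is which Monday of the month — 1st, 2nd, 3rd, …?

Day 9 falls in week ⌈9/7⌉ of the month.
Days 1–7 hold the 1st Monday, 8–14 the 2nd, 15–21 the 3rd, 22–28 the 4th, 29–31 the 5th.
9 is in the range for the 2nd.

2nd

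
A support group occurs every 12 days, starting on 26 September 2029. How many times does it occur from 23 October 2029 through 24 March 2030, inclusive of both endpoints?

12

Occurrences land 12·i days after 26 September 2029 for i = 0, 1, 2, …
23 October 2029 is 27 days after the start; 27 ÷ 12 = 2 remainder 3; since the remainder is 3, round up to i = 3. First occurrence in the window: #4 on 1 November 2029 (3×12 = 36 days in).
24 March 2030 is 179 days after the start; 179 ÷ 12 = 14 remainder 11. Last occurrence in the window: #15 on 13 March 2030.
Occurrences #4 through #15: 12 in total.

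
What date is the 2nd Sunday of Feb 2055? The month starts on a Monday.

Feb 14, 2055

Feb 2055 begins on a Monday, so the first Sunday is Feb 7 (6 days later).
The 2nd Sunday is 1 weeks later: 7 + 7 = 14.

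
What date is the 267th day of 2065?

September 24, 2065

January has 31 days (267 − 31 = 236 remain).
February has 28 days (236 − 28 = 208 remain).
March has 31 days (208 − 31 = 177 remain).
April has 30 days (177 − 30 = 147 remain).
May has 31 days (147 − 31 = 116 remain).
June has 30 days (116 − 30 = 86 remain).
July has 31 days (86 − 31 = 55 remain).
August has 31 days (55 − 31 = 24 remain).
24 into September → September 24.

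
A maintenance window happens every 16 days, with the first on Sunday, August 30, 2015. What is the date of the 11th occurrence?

February 6, 2016

The 11th occurrence is 10 intervals after the first: 10 × 16 = 160 days after August 30, 2015.
August has 31 days — 1 day to the end of August leaves 159.
September has 30 days (129 left).
October has 31 days (98 left).
November has 30 days (68 left).
December has 31 days (37 left).
January has 31 days (6 left).
6 days into February → February 6, 2016.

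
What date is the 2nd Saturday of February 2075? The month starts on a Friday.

February 2075 begins on a Friday, so the first Saturday is February 2 (1 day later).
The 2nd Saturday is 1 weeks later: 2 + 7 = 9.

February 9, 2075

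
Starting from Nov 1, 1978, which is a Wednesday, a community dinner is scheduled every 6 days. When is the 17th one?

The 17th occurrence is 16 intervals after the first: 16 × 6 = 96 days after Nov 1, 1978.
Nov has 30 days — 29 days to the end of Nov leaves 67.
Dec has 31 days (36 left).
Jan has 31 days (5 left).
5 days into Feb → Feb 5, 1979.

Feb 5, 1979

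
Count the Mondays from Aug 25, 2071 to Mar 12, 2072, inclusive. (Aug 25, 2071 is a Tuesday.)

28

Aug 25, 2071 is a Tuesday; the first Monday on or after it is Aug 31, 2071 (6 days later).
From Aug 31, 2071 to Mar 12, 2072: 0 + 30 + 31 + 30 + 31 + 31 + 29 + 12 = 194 days (rest of Aug, Sep, Oct, Nov, Dec, Jan, Feb, Mar).
194 ÷ 7 = 27 full weeks with remainder 5, so 27 more Mondays after the first → 28.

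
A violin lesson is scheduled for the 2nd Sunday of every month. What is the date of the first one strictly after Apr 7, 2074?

Apr 8, 2074

Apr 2074 starts on a Sunday; its first Sunday is the 1st, so the 2nd Sunday is the 8th — Apr 8, 2074.
Apr 8, 2074 is after Apr 7, 2074, so that is the next one.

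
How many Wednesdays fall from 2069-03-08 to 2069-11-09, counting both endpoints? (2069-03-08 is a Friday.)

35

2069-03-08 is a Friday; the first Wednesday on or after it is 2069-03-13 (5 days later).
From 2069-03-13 to 2069-11-09: 18 + 30 + 31 + 30 + 31 + 31 + 30 + 31 + 9 = 241 days (rest of March, April, May, June, July, August, September, October, November).
241 ÷ 7 = 34 full weeks with remainder 3, so 34 more Wednesdays after the first → 35.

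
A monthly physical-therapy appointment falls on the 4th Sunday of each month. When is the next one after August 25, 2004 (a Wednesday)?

September 26, 2004

August 2004 starts on a Sunday; its first Sunday is the 1st, so the 4th Sunday is the 22nd — August 22, 2004.
That is not after August 25, 2004, so look at September 2004.
September 2004 starts on a Wednesday; its first Sunday is the 5th, so the 4th Sunday is the 26th — September 26, 2004.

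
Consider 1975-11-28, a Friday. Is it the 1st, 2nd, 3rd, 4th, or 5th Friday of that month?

Day 28 falls in week ⌈28/7⌉ of the month.
Days 1–7 hold the 1st Friday, 8–14 the 2nd, 15–21 the 3rd, 22–28 the 4th, 29–31 the 5th.
28 is in the range for the 4th.

4th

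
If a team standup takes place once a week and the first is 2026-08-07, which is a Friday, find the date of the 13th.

The 13th occurrence is 12 intervals after the first: 12 × 7 = 84 days after 2026-08-07.
August has 31 days — 24 days to the end of August leaves 60.
September has 30 days (30 left).
30 days into October → 2026-10-30.

2026-10-30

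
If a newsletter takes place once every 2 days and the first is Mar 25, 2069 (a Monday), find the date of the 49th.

The 49th occurrence is 48 intervals after the first: 48 × 2 = 96 days after Mar 25, 2069.
Mar has 31 days — 6 days to the end of Mar leaves 90.
Apr has 30 days (60 left).
May has 31 days (29 left).
29 days into Jun → Jun 29, 2069.

Jun 29, 2069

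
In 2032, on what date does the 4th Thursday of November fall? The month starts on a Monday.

25 November 2032

November 2032 begins on a Monday, so the first Thursday is November 4 (3 days later).
The 4th Thursday is 3 weeks later: 4 + 21 = 25.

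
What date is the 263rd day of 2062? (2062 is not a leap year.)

20 September 2062

January has 31 days (263 − 31 = 232 remain).
February has 28 days (232 − 28 = 204 remain).
March has 31 days (204 − 31 = 173 remain).
April has 30 days (173 − 30 = 143 remain).
May has 31 days (143 − 31 = 112 remain).
June has 30 days (112 − 30 = 82 remain).
July has 31 days (82 − 31 = 51 remain).
August has 31 days (51 − 31 = 20 remain).
20 into September → September 20.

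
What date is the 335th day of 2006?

January has 31 days (335 − 31 = 304 remain).
February has 28 days (304 − 28 = 276 remain).
March has 31 days (276 − 31 = 245 remain).
April has 30 days (245 − 30 = 215 remain).
May has 31 days (215 − 31 = 184 remain).
June has 30 days (184 − 30 = 154 remain).
July has 31 days (154 − 31 = 123 remain).
August has 31 days (123 − 31 = 92 remain).
September has 30 days (92 − 30 = 62 remain).
October has 31 days (62 − 31 = 31 remain).
November has 30 days (31 − 30 = 1 remain).
1 into December → December 1.

2006-12-01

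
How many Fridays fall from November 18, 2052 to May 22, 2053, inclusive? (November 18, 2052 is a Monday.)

26

November 18, 2052 is a Monday; the first Friday on or after it is November 22, 2052 (4 days later).
From November 22, 2052 to May 22, 2053: 8 + 31 + 31 + 28 + 31 + 30 + 22 = 181 days (rest of November, December, January, February, March, April, May).
181 ÷ 7 = 25 full weeks with remainder 6, so 25 more Fridays after the first → 26.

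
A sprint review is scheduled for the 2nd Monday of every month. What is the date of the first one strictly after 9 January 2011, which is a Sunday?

10 January 2011

January 2011 starts on a Saturday; its first Monday is the 3rd, so the 2nd Monday is the 10th — 10 January 2011.
10 January 2011 is after 9 January 2011, so that is the next one.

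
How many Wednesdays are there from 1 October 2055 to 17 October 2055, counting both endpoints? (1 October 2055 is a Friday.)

1 October 2055 is a Friday; the first Wednesday on or after it is 6 October 2055 (5 days later).
From 6 October 2055 to 17 October 2055 is 17 − 6 = 11 days.
11 ÷ 7 = 1 full weeks with remainder 4, so 1 more Wednesdays after the first → 2.

2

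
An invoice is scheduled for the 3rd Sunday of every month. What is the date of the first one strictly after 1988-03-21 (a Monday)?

1988-04-17

March 1988 starts on a Tuesday; its first Sunday is the 6th, so the 3rd Sunday is the 20th — 1988-03-20.
That is not after 1988-03-21, so look at April 1988.
April 1988 starts on a Friday; its first Sunday is the 3rd, so the 3rd Sunday is the 17th — 1988-04-17.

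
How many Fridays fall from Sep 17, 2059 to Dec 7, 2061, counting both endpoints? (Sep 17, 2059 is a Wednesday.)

116

Sep 17, 2059 is a Wednesday; the first Friday on or after it is Sep 19, 2059 (2 days later).
From Sep 19, 2059 to Dec 7, 2061: 103 + 366 + 341 = 810 days (rest of 2059, 2060, to Dec 7, 2061 in 2061).
810 ÷ 7 = 115 full weeks with remainder 5, so 115 more Fridays after the first → 116.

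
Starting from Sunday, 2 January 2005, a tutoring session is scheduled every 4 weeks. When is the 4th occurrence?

The 4th occurrence is 3 intervals after the first: 3 × 28 = 84 days after 2 January 2005.
January has 31 days — 29 days to the end of January leaves 55.
February has 28 days (27 left).
27 days into March → 27 March 2005.

27 March 2005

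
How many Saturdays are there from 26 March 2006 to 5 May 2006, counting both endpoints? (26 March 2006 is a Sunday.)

26 March 2006 is a Sunday; the first Saturday on or after it is 1 April 2006 (6 days later).
From 1 April 2006 to 5 May 2006: 29 + 5 = 34 days (rest of April, May).
34 ÷ 7 = 4 full weeks with remainder 6, so 4 more Saturdays after the first → 5.

5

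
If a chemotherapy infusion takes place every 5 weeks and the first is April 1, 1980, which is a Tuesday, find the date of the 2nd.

May 6, 1980

The 2nd occurrence is 1 interval after the first: 1 × 35 = 35 days after April 1, 1980.
April has 30 days — 29 days to the end of April leaves 6.
6 days into May → May 6, 1980.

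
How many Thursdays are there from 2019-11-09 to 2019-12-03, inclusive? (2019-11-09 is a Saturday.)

2019-11-09 is a Saturday; the first Thursday on or after it is 2019-11-14 (5 days later).
From 2019-11-14 to 2019-12-03: 16 + 3 = 19 days (rest of November, December).
19 ÷ 7 = 2 full weeks with remainder 5, so 2 more Thursdays after the first → 3.

3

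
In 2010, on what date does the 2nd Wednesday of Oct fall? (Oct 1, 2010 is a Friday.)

Oct 13, 2010

Oct 2010 begins on a Friday, so the first Wednesday is Oct 6 (5 days later).
The 2nd Wednesday is 1 weeks later: 6 + 7 = 13.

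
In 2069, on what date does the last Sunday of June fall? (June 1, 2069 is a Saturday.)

June 30, 2069

June 2069 begins on a Saturday, so the first Sunday is June 2 (1 day later).
June 2069 has 30 days. Adding weeks: 2, 9, 16, 23, 30 — the last one ≤ 30 is the 30th.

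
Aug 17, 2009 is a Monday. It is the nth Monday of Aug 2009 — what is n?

3rd

Day 17 falls in week ⌈17/7⌉ of the month.
Days 1–7 hold the 1st Monday, 8–14 the 2nd, 15–21 the 3rd, 22–28 the 4th, 29–31 the 5th.
17 is in the range for the 3rd.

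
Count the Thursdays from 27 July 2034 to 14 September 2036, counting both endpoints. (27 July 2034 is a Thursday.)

112

27 July 2034 is a Thursday; the first Thursday on or after it is 27 July 2034.
From 27 July 2034 to 14 September 2036: 157 + 365 + 258 = 780 days (rest of 2034, 2035, to 14 September 2036 in 2036).
780 ÷ 7 = 111 full weeks with remainder 3, so 111 more Thursdays after the first → 112.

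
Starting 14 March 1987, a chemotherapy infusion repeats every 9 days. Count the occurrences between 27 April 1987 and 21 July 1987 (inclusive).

Occurrences land 9·i days after 14 March 1987 for i = 0, 1, 2, …
27 April 1987 is 44 days after the start; 44 ÷ 9 = 4 remainder 8; since the remainder is 8, round up to i = 5. First occurrence in the window: #6 on 28 April 1987 (5×9 = 45 days in).
21 July 1987 is 129 days after the start; 129 ÷ 9 = 14 remainder 3. Last occurrence in the window: #15 on 18 July 1987.
Occurrences #6 through #15: 10 in total.

10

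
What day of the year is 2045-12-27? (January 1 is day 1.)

Days in months before December: 31 + 28 + 31 + 30 + 31 + 30 + 31 + 31 + 30 + 31 + 30 = 334.
Plus 27 days into December → day 361.

361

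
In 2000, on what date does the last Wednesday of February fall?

February 2000 begins on a Tuesday, so the first Wednesday is February 2 (1 day later).
February 2000 has 29 days. Adding weeks: 2, 9, 16, 23 — the last one ≤ 29 is the 23rd.

2000-02-23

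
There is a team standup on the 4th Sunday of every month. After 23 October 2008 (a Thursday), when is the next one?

October 2008 starts on a Wednesday; its first Sunday is the 5th, so the 4th Sunday is the 26th — 26 October 2008.
26 October 2008 is after 23 October 2008, so that is the next one.

26 October 2008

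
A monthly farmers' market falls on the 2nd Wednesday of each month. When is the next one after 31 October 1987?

11 November 1987

October 1987 starts on a Thursday; its first Wednesday is the 7th, so the 2nd Wednesday is the 14th — 14 October 1987.
That is not after 31 October 1987, so look at November 1987.
November 1987 starts on a Sunday; its first Wednesday is the 4th, so the 2nd Wednesday is the 11th — 11 November 1987.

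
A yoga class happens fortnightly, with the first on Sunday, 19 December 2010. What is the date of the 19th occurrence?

The 19th occurrence is 18 intervals after the first: 18 × 14 = 252 days after 19 December 2010.
December has 31 days — 12 days to the end of December leaves 240.
January has 31 days (209 left).
February has 28 days (181 left).
March has 31 days (150 left).
April has 30 days (120 left).
May has 31 days (89 left).
June has 30 days (59 left).
July has 31 days (28 left).
28 days into August → 28 August 2011.

28 August 2011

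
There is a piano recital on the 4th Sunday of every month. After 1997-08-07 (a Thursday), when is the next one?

August 1997 starts on a Friday; its first Sunday is the 3rd, so the 4th Sunday is the 24th — 1997-08-24.
1997-08-24 is after 1997-08-07, so that is the next one.

1997-08-24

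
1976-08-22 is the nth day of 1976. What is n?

235

Days in months before August: 31 + 29 + 31 + 30 + 31 + 30 + 31 = 213.
Plus 22 days into August → day 235.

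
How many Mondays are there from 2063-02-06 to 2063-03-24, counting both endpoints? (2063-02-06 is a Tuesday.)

6

2063-02-06 is a Tuesday; the first Monday on or after it is 2063-02-12 (6 days later).
From 2063-02-12 to 2063-03-24: 16 + 24 = 40 days (rest of February, March).
40 ÷ 7 = 5 full weeks with remainder 5, so 5 more Mondays after the first → 6.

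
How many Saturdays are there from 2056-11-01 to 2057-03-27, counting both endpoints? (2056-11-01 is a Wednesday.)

21

2056-11-01 is a Wednesday; the first Saturday on or after it is 2056-11-04 (3 days later).
From 2056-11-04 to 2057-03-27: 26 + 31 + 31 + 28 + 27 = 143 days (rest of November, December, January, February, March).
143 ÷ 7 = 20 full weeks with remainder 3, so 20 more Saturdays after the first → 21.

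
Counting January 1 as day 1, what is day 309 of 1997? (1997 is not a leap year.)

January has 31 days (309 − 31 = 278 remain).
February has 28 days (278 − 28 = 250 remain).
March has 31 days (250 − 31 = 219 remain).
April has 30 days (219 − 30 = 189 remain).
May has 31 days (189 − 31 = 158 remain).
June has 30 days (158 − 30 = 128 remain).
July has 31 days (128 − 31 = 97 remain).
August has 31 days (97 − 31 = 66 remain).
September has 30 days (66 − 30 = 36 remain).
October has 31 days (36 − 31 = 5 remain).
5 into November → November 5.

5 November 1997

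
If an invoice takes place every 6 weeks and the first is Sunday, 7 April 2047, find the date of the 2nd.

19 May 2047

The 2nd occurrence is 1 interval after the first: 1 × 42 = 42 days after 7 April 2047.
April has 30 days — 23 days to the end of April leaves 19.
19 days into May → 19 May 2047.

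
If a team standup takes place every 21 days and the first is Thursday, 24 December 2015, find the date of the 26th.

1 June 2017

The 26th occurrence is 25 intervals after the first: 25 × 21 = 525 days after 24 December 2015.
December has 31 days — 7 days to the end of December leaves 518.
2016 has 366 days (152 left).
January has 31 days (121 left).
February has 28 days (93 left).
March has 31 days (62 left).
April has 30 days (32 left).
May has 31 days (1 left).
1 day into June → 1 June 2017.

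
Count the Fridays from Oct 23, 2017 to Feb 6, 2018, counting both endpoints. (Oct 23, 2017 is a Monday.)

15

Oct 23, 2017 is a Monday; the first Friday on or after it is Oct 27, 2017 (4 days later).
From Oct 27, 2017 to Feb 6, 2018: 4 + 30 + 31 + 31 + 6 = 102 days (rest of Oct, Nov, Dec, Jan, Feb).
102 ÷ 7 = 14 full weeks with remainder 4, so 14 more Fridays after the first → 15.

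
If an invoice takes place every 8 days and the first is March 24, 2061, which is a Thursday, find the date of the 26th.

The 26th occurrence is 25 intervals after the first: 25 × 8 = 200 days after March 24, 2061.
March has 31 days — 7 days to the end of March leaves 193.
April has 30 days (163 left).
May has 31 days (132 left).
June has 30 days (102 left).
July has 31 days (71 left).
August has 31 days (40 left).
September has 30 days (10 left).
10 days into October → October 10, 2061.

October 10, 2061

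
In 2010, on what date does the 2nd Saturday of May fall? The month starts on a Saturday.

2010-05-08

May 2010 begins on a Saturday, so the first Saturday is May 1.
The 2nd Saturday is 1 weeks later: 1 + 7 = 8.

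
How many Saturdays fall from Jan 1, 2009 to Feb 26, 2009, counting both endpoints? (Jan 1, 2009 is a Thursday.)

8

Jan 1, 2009 is a Thursday; the first Saturday on or after it is Jan 3, 2009 (2 days later).
From Jan 3, 2009 to Feb 26, 2009: 28 + 26 = 54 days (rest of Jan, Feb).
54 ÷ 7 = 7 full weeks with remainder 5, so 7 more Saturdays after the first → 8.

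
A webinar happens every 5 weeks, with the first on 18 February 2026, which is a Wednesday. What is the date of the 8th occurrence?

The 8th occurrence is 7 intervals after the first: 7 × 35 = 245 days after 18 February 2026.
February has 28 days — 10 days to the end of February leaves 235.
March has 31 days (204 left).
April has 30 days (174 left).
May has 31 days (143 left).
June has 30 days (113 left).
July has 31 days (82 left).
August has 31 days (51 left).
September has 30 days (21 left).
21 days into October → 21 October 2026.

21 October 2026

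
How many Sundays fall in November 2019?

1 November 2019 is a Friday; the first Sunday on or after it is 3 November 2019 (2 days later).
From 3 November 2019 to 30 November 2019 is 30 − 3 = 27 days.
27 ÷ 7 = 3 full weeks with remainder 6, so 3 more Sundays after the first → 4.

4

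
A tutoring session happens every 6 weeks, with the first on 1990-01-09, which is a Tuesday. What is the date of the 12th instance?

The 12th occurrence is 11 intervals after the first: 11 × 42 = 462 days after 1990-01-09.
January has 31 days — 22 days to the end of January leaves 440.
From end of January to end of 1990 is 334 days (106 left).
January has 31 days (75 left).
February has 28 days (47 left).
March has 31 days (16 left).
16 days into April → 1991-04-16.

1991-04-16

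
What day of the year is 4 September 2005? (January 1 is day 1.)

Days in months before September: 31 + 28 + 31 + 30 + 31 + 30 + 31 + 31 = 243.
Plus 4 days into September → day 247.

247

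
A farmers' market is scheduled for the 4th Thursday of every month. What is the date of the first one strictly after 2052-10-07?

October 2052 starts on a Tuesday; its first Thursday is the 3rd, so the 4th Thursday is the 24th — 2052-10-24.
2052-10-24 is after 2052-10-07, so that is the next one.

2052-10-24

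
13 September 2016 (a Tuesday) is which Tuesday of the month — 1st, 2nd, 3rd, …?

Day 13 falls in week ⌈13/7⌉ of the month.
Days 1–7 hold the 1st Tuesday, 8–14 the 2nd, 15–21 the 3rd, 22–28 the 4th, 29–31 the 5th.
13 is in the range for the 2nd.

2nd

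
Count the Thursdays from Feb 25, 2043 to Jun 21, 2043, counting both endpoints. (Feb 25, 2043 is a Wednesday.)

17

Feb 25, 2043 is a Wednesday; the first Thursday on or after it is Feb 26, 2043 (1 day later).
From Feb 26, 2043 to Jun 21, 2043: 2 + 31 + 30 + 31 + 21 = 115 days (rest of Feb, Mar, Apr, May, Jun).
115 ÷ 7 = 16 full weeks with remainder 3, so 16 more Thursdays after the first → 17.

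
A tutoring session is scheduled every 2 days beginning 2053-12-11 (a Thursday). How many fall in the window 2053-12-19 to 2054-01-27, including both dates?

Occurrences land 2·i days after 2053-12-11 for i = 0, 1, 2, …
2053-12-19 is 8 days after the start; 8 ÷ 2 = 4 remainder 0. First occurrence in the window: #5 on 2053-12-19 (4×2 = 8 days in).
2054-01-27 is 47 days after the start; 47 ÷ 2 = 23 remainder 1. Last occurrence in the window: #24 on 2054-01-26.
Occurrences #5 through #24: 20 in total.

20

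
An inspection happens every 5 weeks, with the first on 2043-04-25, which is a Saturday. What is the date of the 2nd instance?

The 2nd occurrence is 1 interval after the first: 1 × 35 = 35 days after 2043-04-25.
April has 30 days — 5 days to the end of April leaves 30.
30 days into May → 2043-05-30.

2043-05-30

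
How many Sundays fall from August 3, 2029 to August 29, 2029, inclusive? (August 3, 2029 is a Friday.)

August 3, 2029 is a Friday; the first Sunday on or after it is August 5, 2029 (2 days later).
From August 5, 2029 to August 29, 2029 is 29 − 5 = 24 days.
24 ÷ 7 = 3 full weeks with remainder 3, so 3 more Sundays after the first → 4.

4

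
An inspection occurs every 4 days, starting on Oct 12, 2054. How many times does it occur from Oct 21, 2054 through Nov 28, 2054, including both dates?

Occurrences land 4·i days after Oct 12, 2054 for i = 0, 1, 2, …
Oct 21, 2054 is 9 days after the start; 9 ÷ 4 = 2 remainder 1; since the remainder is 1, round up to i = 3. First occurrence in the window: #4 on Oct 24, 2054 (3×4 = 12 days in).
Nov 28, 2054 is 47 days after the start; 47 ÷ 4 = 11 remainder 3. Last occurrence in the window: #12 on Nov 25, 2054.
Occurrences #4 through #12: 9 in total.

9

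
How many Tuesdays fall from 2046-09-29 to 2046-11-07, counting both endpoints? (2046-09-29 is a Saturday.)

6

2046-09-29 is a Saturday; the first Tuesday on or after it is 2046-10-02 (3 days later).
From 2046-10-02 to 2046-11-07: 29 + 7 = 36 days (rest of October, November).
36 ÷ 7 = 5 full weeks with remainder 1, so 5 more Tuesdays after the first → 6.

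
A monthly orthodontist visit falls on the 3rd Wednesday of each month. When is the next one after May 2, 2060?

May 19, 2060

May 2060 starts on a Saturday; its first Wednesday is the 5th, so the 3rd Wednesday is the 19th — May 19, 2060.
May 19, 2060 is after May 2, 2060, so that is the next one.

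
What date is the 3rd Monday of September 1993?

The first Monday of September 1993 is September 6.
The 3rd Monday is 2 weeks later: 6 + 14 = 20.

1993-09-20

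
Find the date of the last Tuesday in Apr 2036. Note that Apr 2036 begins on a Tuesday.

Apr 2036 begins on a Tuesday, so the first Tuesday is Apr 1.
Apr 2036 has 30 days. Adding weeks: 1, 8, 15, 22, 29 — the last one ≤ 30 is the 29th.

Apr 29, 2036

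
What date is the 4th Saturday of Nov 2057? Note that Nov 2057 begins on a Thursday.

Nov 2057 begins on a Thursday, so the first Saturday is Nov 3 (2 days later).
The 4th Saturday is 3 weeks later: 3 + 21 = 24.

Nov 24, 2057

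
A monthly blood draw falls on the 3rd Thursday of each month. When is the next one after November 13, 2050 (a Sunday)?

November 2050 starts on a Tuesday; its first Thursday is the 3rd, so the 3rd Thursday is the 17th — November 17, 2050.
November 17, 2050 is after November 13, 2050, so that is the next one.

November 17, 2050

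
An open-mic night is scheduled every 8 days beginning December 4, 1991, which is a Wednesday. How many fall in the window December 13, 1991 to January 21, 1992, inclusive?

5

Occurrences land 8·i days after December 4, 1991 for i = 0, 1, 2, …
December 13, 1991 is 9 days after the start; 9 ÷ 8 = 1 remainder 1; since the remainder is 1, round up to i = 2. First occurrence in the window: #3 on December 20, 1991 (2×8 = 16 days in).
January 21, 1992 is 48 days after the start; 48 ÷ 8 = 6 remainder 0. Last occurrence in the window: #7 on January 21, 1992.
Occurrences #3 through #7: 5 in total.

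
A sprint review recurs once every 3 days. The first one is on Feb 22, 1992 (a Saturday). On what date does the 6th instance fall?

The 6th occurrence is 5 intervals after the first: 5 × 3 = 15 days after Feb 22, 1992.
Feb has 29 days — 7 days to the end of Feb leaves 8.
8 days into Mar → Mar 8, 1992.

Mar 8, 1992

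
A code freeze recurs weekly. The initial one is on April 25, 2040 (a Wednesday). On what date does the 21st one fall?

The 21st occurrence is 20 intervals after the first: 20 × 7 = 140 days after April 25, 2040.
April has 30 days — 5 days to the end of April leaves 135.
May has 31 days (104 left).
June has 30 days (74 left).
July has 31 days (43 left).
August has 31 days (12 left).
12 days into September → September 12, 2040.

September 12, 2040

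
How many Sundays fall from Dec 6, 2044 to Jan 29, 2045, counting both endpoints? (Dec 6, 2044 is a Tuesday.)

Dec 6, 2044 is a Tuesday; the first Sunday on or after it is Dec 11, 2044 (5 days later).
From Dec 11, 2044 to Jan 29, 2045: 20 + 29 = 49 days (rest of Dec, Jan).
49 ÷ 7 = 7 full weeks with remainder 0, so 7 more Sundays after the first → 8.

8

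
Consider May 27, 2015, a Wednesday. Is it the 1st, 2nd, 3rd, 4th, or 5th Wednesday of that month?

Day 27 falls in week ⌈27/7⌉ of the month.
Days 1–7 hold the 1st Wednesday, 8–14 the 2nd, 15–21 the 3rd, 22–28 the 4th, 29–31 the 5th.
27 is in the range for the 4th.

4th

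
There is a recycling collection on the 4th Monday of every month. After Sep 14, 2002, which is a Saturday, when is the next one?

Sep 23, 2002

Sep 2002 starts on a Sunday; its first Monday is the 2nd, so the 4th Monday is the 23rd — Sep 23, 2002.
Sep 23, 2002 is after Sep 14, 2002, so that is the next one.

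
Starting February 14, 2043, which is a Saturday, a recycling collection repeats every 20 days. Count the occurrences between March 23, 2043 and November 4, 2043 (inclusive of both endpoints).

Occurrences land 20·i days after February 14, 2043 for i = 0, 1, 2, …
March 23, 2043 is 37 days after the start; 37 ÷ 20 = 1 remainder 17; since the remainder is 17, round up to i = 2. First occurrence in the window: #3 on March 26, 2043 (2×20 = 40 days in).
November 4, 2043 is 263 days after the start; 263 ÷ 20 = 13 remainder 3. Last occurrence in the window: #14 on November 1, 2043.
Occurrences #3 through #14: 12 in total.

12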